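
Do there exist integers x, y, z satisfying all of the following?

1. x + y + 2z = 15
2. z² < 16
Yes

Take x = 15, y = 0, z = 0. Substituting into each constraint:
  (1) 15 + 0 + 2(0) = 15 ✓
  (2) z² = (0)² = 0, and 0 < 16 ✓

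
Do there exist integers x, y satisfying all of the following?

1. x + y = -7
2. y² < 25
Yes

Take x = -7, y = 0. Substituting into each constraint:
  (1) (-7) + 0 = -7 ✓
  (2) y² = (0)² = 0, and 0 < 25 ✓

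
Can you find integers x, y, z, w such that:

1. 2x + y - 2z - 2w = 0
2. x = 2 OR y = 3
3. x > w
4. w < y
Yes

Take x = 2, y = 2, z = 3, w = 0. Substituting into each constraint:
  (1) 2(2) + 2 - 2(3) - 2(0) = 0 ✓
  (2) x = 2, target 2 ✓ (first branch holds)
  (3) 2 > 0 ✓
  (4) 0 < 2 ✓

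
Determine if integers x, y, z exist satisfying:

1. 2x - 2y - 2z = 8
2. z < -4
Yes

Take x = -1, y = 0, z = -5. Substituting into each constraint:
  (1) 2(-1) - 2(0) - 2(-5) = 8 ✓
  (2) -5 < -4 ✓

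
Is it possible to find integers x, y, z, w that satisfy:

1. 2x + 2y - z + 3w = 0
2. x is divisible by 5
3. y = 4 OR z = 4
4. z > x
Yes

Take x = 0, y = 4, z = 2, w = -2. Substituting into each constraint:
  (1) 2(0) + 2(4) + (-2) + 3(-2) = 0 ✓
  (2) 0 = 5 × 0, remainder 0 ✓
  (3) y = 4, target 4 ✓ (first branch holds)
  (4) 2 > 0 ✓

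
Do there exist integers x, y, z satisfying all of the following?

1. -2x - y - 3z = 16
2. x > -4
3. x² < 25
Yes

Take x = -3, y = -10, z = 0. Substituting into each constraint:
  (1) -2(-3) + 10 - 3(0) = 16 ✓
  (2) -3 > -4 ✓
  (3) x² = (-3)² = 9, and 9 < 25 ✓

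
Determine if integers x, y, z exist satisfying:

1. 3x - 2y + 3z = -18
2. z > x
Yes

Take x = -2, y = 6, z = 0. Substituting into each constraint:
  (1) 3(-2) - 2(6) + 3(0) = -18 ✓
  (2) 0 > -2 ✓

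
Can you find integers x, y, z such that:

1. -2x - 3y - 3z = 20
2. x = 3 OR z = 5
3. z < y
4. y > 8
Yes

Take x = -31, y = 9, z = 5. Substituting into each constraint:
  (1) -2(-31) - 3(9) - 3(5) = 20 ✓
  (2) z = 5, target 5 ✓ (second branch holds)
  (3) 5 < 9 ✓
  (4) 9 > 8 ✓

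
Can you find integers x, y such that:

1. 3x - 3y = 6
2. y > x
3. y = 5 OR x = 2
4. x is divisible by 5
No

A contradictory subset is {3x - 3y = 6, y > x}. No integer assignment can satisfy these jointly:

  - 3x - 3y = 6: is a linear equation tying the variables together
  - y > x: bounds one variable relative to another variable

From the equation, x − y = 2, i.e. y − x = -2; but y > x requires y − x ≥ 1. Contradiction.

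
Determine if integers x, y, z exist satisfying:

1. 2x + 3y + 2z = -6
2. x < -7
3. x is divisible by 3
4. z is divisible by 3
Yes

Take x = -9, y = 4, z = 0. Substituting into each constraint:
  (1) 2(-9) + 3(4) + 2(0) = -6 ✓
  (2) -9 < -7 ✓
  (3) -9 = 3 × -3, remainder 0 ✓
  (4) 0 = 3 × 0, remainder 0 ✓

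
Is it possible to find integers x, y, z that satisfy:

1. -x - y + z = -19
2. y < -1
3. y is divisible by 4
Yes

Take x = 23, y = -4, z = 0. Substituting into each constraint:
  (1) (-23) + 4 + 0 = -19 ✓
  (2) -4 < -1 ✓
  (3) -4 = 4 × -1, remainder 0 ✓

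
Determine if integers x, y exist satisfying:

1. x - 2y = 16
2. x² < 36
Yes

Take x = 0, y = -8. Substituting into each constraint:
  (1) 0 - 2(-8) = 16 ✓
  (2) x² = (0)² = 0, and 0 < 36 ✓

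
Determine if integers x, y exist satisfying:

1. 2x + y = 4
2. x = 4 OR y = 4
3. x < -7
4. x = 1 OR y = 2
No

A contradictory subset is {2x + y = 4, x = 4 OR y = 4, x < -7}. No integer assignment can satisfy these jointly:

  - 2x + y = 4: is a linear equation tying the variables together
  - x = 4 OR y = 4: forces a choice: either x = 4 or y = 4
  - x < -7: bounds one variable relative to a constant

Split on the disjunction (x = 4 OR y = 4):
  • If x = 4: this contradicts the bound x ≤ -8.
  • If y = 4: the equation forces x = 0, which contradicts the bound x ≤ -8.
Both branches are infeasible, so the system has no integer solution.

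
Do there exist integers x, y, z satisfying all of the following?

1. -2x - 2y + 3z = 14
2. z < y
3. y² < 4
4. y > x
Yes

Take x = -10, y = 0, z = -2. Substituting into each constraint:
  (1) -2(-10) - 2(0) + 3(-2) = 14 ✓
  (2) -2 < 0 ✓
  (3) y² = (0)² = 0, and 0 < 4 ✓
  (4) 0 > -10 ✓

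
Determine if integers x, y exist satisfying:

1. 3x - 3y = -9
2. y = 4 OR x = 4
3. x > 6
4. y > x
No

A contradictory subset is {3x - 3y = -9, y = 4 OR x = 4, x > 6}. No integer assignment can satisfy these jointly:

  - 3x - 3y = -9: is a linear equation tying the variables together
  - y = 4 OR x = 4: forces a choice: either y = 4 or x = 4
  - x > 6: bounds one variable relative to a constant

Split on the disjunction (y = 4 OR x = 4):
  • If y = 4: the equation forces x = 1, which contradicts the bound x ≥ 7.
  • If x = 4: this contradicts the bound x ≥ 7.
Both branches are infeasible, so the system has no integer solution.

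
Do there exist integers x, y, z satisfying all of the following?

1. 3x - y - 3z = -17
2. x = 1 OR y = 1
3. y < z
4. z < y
No

A contradictory subset is {y < z, z < y}. No integer assignment can satisfy these jointly:

  - y < z: bounds one variable relative to another variable
  - z < y: bounds one variable relative to another variable

Direct contradiction: z > y and y > z cannot both hold.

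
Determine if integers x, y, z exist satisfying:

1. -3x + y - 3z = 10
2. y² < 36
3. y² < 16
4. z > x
Yes

Take x = -4, y = -2, z = 0. Substituting into each constraint:
  (1) -3(-4) + (-2) - 3(0) = 10 ✓
  (2) y² = (-2)² = 4, and 4 < 36 ✓
  (3) y² = (-2)² = 4, and 4 < 16 ✓
  (4) 0 > -4 ✓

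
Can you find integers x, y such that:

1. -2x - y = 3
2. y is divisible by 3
Yes

Take x = 3, y = -9. Substituting into each constraint:
  (1) -2(3) + 9 = 3 ✓
  (2) -9 = 3 × -3, remainder 0 ✓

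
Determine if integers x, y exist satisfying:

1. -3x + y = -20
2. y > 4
Yes

Take x = 9, y = 7. Substituting into each constraint:
  (1) -3(9) + 7 = -20 ✓
  (2) 7 > 4 ✓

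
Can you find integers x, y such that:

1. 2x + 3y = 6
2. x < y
Yes

Take x = 0, y = 2. Substituting into each constraint:
  (1) 2(0) + 3(2) = 6 ✓
  (2) 0 < 2 ✓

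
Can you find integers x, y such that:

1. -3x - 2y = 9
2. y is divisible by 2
Yes

Take x = -3, y = 0. Substituting into each constraint:
  (1) -3(-3) - 2(0) = 9 ✓
  (2) 0 = 2 × 0, remainder 0 ✓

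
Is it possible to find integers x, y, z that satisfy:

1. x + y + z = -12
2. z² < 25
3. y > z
Yes

Take x = -13, y = 1, z = 0. Substituting into each constraint:
  (1) (-13) + 1 + 0 = -12 ✓
  (2) z² = (0)² = 0, and 0 < 25 ✓
  (3) 1 > 0 ✓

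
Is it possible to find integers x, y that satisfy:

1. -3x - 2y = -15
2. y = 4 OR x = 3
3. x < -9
No

The full constraint system is jointly infeasible over the integers. Each constraint and what it forces:

  - -3x - 2y = -15: is a linear equation tying the variables together
  - y = 4 OR x = 3: forces a choice: either y = 4 or x = 3
  - x < -9: bounds one variable relative to a constant

Split on the disjunction (y = 4 OR x = 3):
  • If y = 4: with y = 4, every remaining term of the linear equation is divisible by 3, so the left side is ≡ 0 (mod 3); but the right side -7 ≡ 2 (mod 3). No integers can satisfy it.
  • If x = 3: this contradicts the bound x ≤ -10.
Both branches are infeasible, so the system has no integer solution.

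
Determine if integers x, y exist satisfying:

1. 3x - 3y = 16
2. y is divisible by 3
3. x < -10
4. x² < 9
No

Even the single constraint (3x - 3y = 16) is infeasible over the integers.

  - 3x - 3y = 16: every term on the left is divisible by 3, so the LHS ≡ 0 (mod 3), but the RHS 16 is not — no integer solution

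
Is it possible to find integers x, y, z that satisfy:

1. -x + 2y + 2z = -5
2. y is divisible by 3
Yes

Take x = 1, y = 0, z = -2. Substituting into each constraint:
  (1) (-1) + 2(0) + 2(-2) = -5 ✓
  (2) 0 = 3 × 0, remainder 0 ✓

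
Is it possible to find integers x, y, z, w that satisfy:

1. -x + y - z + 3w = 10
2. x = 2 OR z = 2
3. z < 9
Yes

Take x = 0, y = 12, z = 2, w = 0. Substituting into each constraint:
  (1) 0 + 12 + (-2) + 3(0) = 10 ✓
  (2) z = 2, target 2 ✓ (second branch holds)
  (3) 2 < 9 ✓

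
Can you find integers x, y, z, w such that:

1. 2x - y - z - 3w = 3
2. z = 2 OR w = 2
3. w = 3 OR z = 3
Yes

Take x = 6, y = 0, z = 3, w = 2. Substituting into each constraint:
  (1) 2(6) + 0 + (-3) - 3(2) = 3 ✓
  (2) w = 2, target 2 ✓ (second branch holds)
  (3) z = 3, target 3 ✓ (second branch holds)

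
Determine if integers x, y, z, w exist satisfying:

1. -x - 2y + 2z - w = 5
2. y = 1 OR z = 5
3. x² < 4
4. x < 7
Yes

Take x = -1, y = 3, z = 5, w = 0. Substituting into each constraint:
  (1) 1 - 2(3) + 2(5) + 0 = 5 ✓
  (2) z = 5, target 5 ✓ (second branch holds)
  (3) x² = (-1)² = 1, and 1 < 4 ✓
  (4) -1 < 7 ✓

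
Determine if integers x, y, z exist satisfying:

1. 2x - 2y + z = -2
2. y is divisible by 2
Yes

Take x = 0, y = 0, z = -2. Substituting into each constraint:
  (1) 2(0) - 2(0) + (-2) = -2 ✓
  (2) 0 = 2 × 0, remainder 0 ✓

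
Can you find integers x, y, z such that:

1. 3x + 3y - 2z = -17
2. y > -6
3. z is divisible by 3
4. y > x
No

A contradictory subset is {3x + 3y - 2z = -17, z is divisible by 3}. No integer assignment can satisfy these jointly:

  - 3x + 3y - 2z = -17: is a linear equation tying the variables together
  - z is divisible by 3: restricts z to multiples of 3

Modular obstruction: writing z = 3z', every remaining term of the linear equation is divisible by 3, so the left side is ≡ 0 (mod 3); but the right side -17 ≡ 1 (mod 3). No integers can satisfy it.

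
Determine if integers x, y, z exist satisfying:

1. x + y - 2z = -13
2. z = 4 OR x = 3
Yes

Take x = 3, y = 0, z = 8. Substituting into each constraint:
  (1) 3 + 0 - 2(8) = -13 ✓
  (2) x = 3, target 3 ✓ (second branch holds)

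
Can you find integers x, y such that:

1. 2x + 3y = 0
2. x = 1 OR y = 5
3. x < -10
No

The full constraint system is jointly infeasible over the integers. Each constraint and what it forces:

  - 2x + 3y = 0: is a linear equation tying the variables together
  - x = 1 OR y = 5: forces a choice: either x = 1 or y = 5
  - x < -10: bounds one variable relative to a constant

Split on the disjunction (x = 1 OR y = 5):
  • If x = 1: this contradicts the bound x ≤ -11.
  • If y = 5: with y = 5, every remaining term of the linear equation is divisible by 2, so the left side is ≡ 0 (mod 2); but the right side -15 ≡ 1 (mod 2). No integers can satisfy it.
Both branches are infeasible, so the system has no integer solution.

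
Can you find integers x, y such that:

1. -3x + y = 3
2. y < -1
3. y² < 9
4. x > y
No

A contradictory subset is {-3x + y = 3, y² < 9, x > y}. No integer assignment can satisfy these jointly:

  - -3x + y = 3: is a linear equation tying the variables together
  - y² < 9: restricts y to |y| ≤ 2
  - x > y: bounds one variable relative to another variable

The bounds confine y to {-2, -1, 0, 1, 2}. For each value, substitute into the equation:
  • y = -2: the equation gives -3x = 5, so x would not be an integer.
  • y = -1: the equation gives -3x = 4, so x would not be an integer.
  • y = 0: the equation forces x = -1, but x > y fails since -1 ≤ 0.
  • y = 1: the equation gives -3x = 2, so x would not be an integer.
  • y = 2: the equation gives -3x = 1, so x would not be an integer.
Every case fails, so no integer solution exists.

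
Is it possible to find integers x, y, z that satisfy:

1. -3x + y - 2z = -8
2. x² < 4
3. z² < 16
Yes

Take x = 0, y = -10, z = -1. Substituting into each constraint:
  (1) -3(0) + (-10) - 2(-1) = -8 ✓
  (2) x² = (0)² = 0, and 0 < 4 ✓
  (3) z² = (-1)² = 1, and 1 < 16 ✓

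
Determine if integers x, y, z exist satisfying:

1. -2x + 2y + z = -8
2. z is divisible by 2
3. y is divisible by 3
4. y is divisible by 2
Yes

Take x = 4, y = 0, z = 0. Substituting into each constraint:
  (1) -2(4) + 2(0) + 0 = -8 ✓
  (2) 0 = 2 × 0, remainder 0 ✓
  (3) 0 = 3 × 0, remainder 0 ✓
  (4) 0 = 2 × 0, remainder 0 ✓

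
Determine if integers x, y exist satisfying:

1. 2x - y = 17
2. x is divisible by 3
Yes

Take x = 0, y = -17. Substituting into each constraint:
  (1) 2(0) + 17 = 17 ✓
  (2) 0 = 3 × 0, remainder 0 ✓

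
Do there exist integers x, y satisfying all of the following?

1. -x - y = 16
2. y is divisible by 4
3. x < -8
Yes

Take x = -16, y = 0. Substituting into each constraint:
  (1) 16 + 0 = 16 ✓
  (2) 0 = 4 × 0, remainder 0 ✓
  (3) -16 < -8 ✓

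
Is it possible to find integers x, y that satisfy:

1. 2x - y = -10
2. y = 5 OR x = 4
Yes

Take x = 4, y = 18. Substituting into each constraint:
  (1) 2(4) + (-18) = -10 ✓
  (2) x = 4, target 4 ✓ (second branch holds)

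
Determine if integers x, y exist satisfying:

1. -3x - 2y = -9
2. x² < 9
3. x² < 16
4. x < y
Yes

Take x = 1, y = 3. Substituting into each constraint:
  (1) -3(1) - 2(3) = -9 ✓
  (2) x² = (1)² = 1, and 1 < 9 ✓
  (3) x² = (1)² = 1, and 1 < 16 ✓
  (4) 1 < 3 ✓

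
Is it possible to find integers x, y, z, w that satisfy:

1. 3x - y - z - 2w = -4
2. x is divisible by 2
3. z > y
Yes

Take x = 0, y = 0, z = 2, w = 1. Substituting into each constraint:
  (1) 3(0) + 0 + (-2) - 2(1) = -4 ✓
  (2) 0 = 2 × 0, remainder 0 ✓
  (3) 2 > 0 ✓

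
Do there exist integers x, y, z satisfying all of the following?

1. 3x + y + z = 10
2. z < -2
Yes

Take x = 5, y = 0, z = -5. Substituting into each constraint:
  (1) 3(5) + 0 + (-5) = 10 ✓
  (2) -5 < -2 ✓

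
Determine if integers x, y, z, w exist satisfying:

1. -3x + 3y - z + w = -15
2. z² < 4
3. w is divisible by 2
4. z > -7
Yes

Take x = 5, y = 0, z = 0, w = 0. Substituting into each constraint:
  (1) -3(5) + 3(0) + 0 + 0 = -15 ✓
  (2) z² = (0)² = 0, and 0 < 4 ✓
  (3) 0 = 2 × 0, remainder 0 ✓
  (4) 0 > -7 ✓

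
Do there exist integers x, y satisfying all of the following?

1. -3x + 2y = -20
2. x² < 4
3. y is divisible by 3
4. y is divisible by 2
No

A contradictory subset is {-3x + 2y = -20, y is divisible by 3}. No integer assignment can satisfy these jointly:

  - -3x + 2y = -20: is a linear equation tying the variables together
  - y is divisible by 3: restricts y to multiples of 3

Modular obstruction: writing y = 3y', every remaining term of the linear equation is divisible by 3, so the left side is ≡ 0 (mod 3); but the right side -20 ≡ 1 (mod 3). No integers can satisfy it.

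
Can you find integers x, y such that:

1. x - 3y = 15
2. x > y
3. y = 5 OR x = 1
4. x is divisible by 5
Yes

Take x = 30, y = 5. Substituting into each constraint:
  (1) 30 - 3(5) = 15 ✓
  (2) 30 > 5 ✓
  (3) y = 5, target 5 ✓ (first branch holds)
  (4) 30 = 5 × 6, remainder 0 ✓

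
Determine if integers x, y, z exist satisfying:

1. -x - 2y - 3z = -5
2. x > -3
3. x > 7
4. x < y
Yes

Take x = 8, y = 9, z = -7. Substituting into each constraint:
  (1) (-8) - 2(9) - 3(-7) = -5 ✓
  (2) 8 > -3 ✓
  (3) 8 > 7 ✓
  (4) 8 < 9 ✓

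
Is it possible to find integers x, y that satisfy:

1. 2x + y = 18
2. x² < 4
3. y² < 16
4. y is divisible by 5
No

The full constraint system is jointly infeasible over the integers. Each constraint and what it forces:

  - 2x + y = 18: is a linear equation tying the variables together
  - x² < 4: restricts x to |x| ≤ 1
  - y² < 16: restricts y to |y| ≤ 3
  - y is divisible by 5: restricts y to multiples of 5

Range argument: with x ∈ [-1, 1], y ∈ [-3, 3], the left side of the equation is at most 5, but the right side is 18 > 5. No integer solution exists.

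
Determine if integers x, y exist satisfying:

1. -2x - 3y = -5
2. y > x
Yes

Take x = -2, y = 3. Substituting into each constraint:
  (1) -2(-2) - 3(3) = -5 ✓
  (2) 3 > -2 ✓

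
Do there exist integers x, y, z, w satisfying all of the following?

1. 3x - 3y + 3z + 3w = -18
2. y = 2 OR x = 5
Yes

Take x = 0, y = 2, z = -4, w = 0. Substituting into each constraint:
  (1) 3(0) - 3(2) + 3(-4) + 3(0) = -18 ✓
  (2) y = 2, target 2 ✓ (first branch holds)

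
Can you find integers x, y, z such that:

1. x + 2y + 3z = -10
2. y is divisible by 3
Yes

Take x = 2, y = 0, z = -4. Substituting into each constraint:
  (1) 2 + 2(0) + 3(-4) = -10 ✓
  (2) 0 = 3 × 0, remainder 0 ✓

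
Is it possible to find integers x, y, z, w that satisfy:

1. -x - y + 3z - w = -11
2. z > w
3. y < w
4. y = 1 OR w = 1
Yes

Take x = 16, y = 0, z = 2, w = 1. Substituting into each constraint:
  (1) (-16) + 0 + 3(2) + (-1) = -11 ✓
  (2) 2 > 1 ✓
  (3) 0 < 1 ✓
  (4) w = 1, target 1 ✓ (second branch holds)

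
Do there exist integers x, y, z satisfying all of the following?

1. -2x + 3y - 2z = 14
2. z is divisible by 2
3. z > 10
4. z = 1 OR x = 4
Yes

Take x = 4, y = 18, z = 16. Substituting into each constraint:
  (1) -2(4) + 3(18) - 2(16) = 14 ✓
  (2) 16 = 2 × 8, remainder 0 ✓
  (3) 16 > 10 ✓
  (4) x = 4, target 4 ✓ (second branch holds)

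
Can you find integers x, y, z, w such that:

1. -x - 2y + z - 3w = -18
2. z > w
Yes

Take x = 19, y = 0, z = 1, w = 0. Substituting into each constraint:
  (1) (-19) - 2(0) + 1 - 3(0) = -18 ✓
  (2) 1 > 0 ✓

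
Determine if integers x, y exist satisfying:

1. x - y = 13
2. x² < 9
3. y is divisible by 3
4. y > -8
No

A contradictory subset is {x - y = 13, x² < 9, y > -8}. No integer assignment can satisfy these jointly:

  - x - y = 13: is a linear equation tying the variables together
  - x² < 9: restricts x to |x| ≤ 2
  - y > -8: bounds one variable relative to a constant

Range argument: with x ∈ [-2, 2], y ∈ [-7, ∞], the left side of the equation is at most 9, but the right side is 13 > 9. No integer solution exists.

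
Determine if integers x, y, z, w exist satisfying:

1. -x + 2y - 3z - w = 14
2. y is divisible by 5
Yes

Take x = 0, y = 0, z = 0, w = -14. Substituting into each constraint:
  (1) 0 + 2(0) - 3(0) + 14 = 14 ✓
  (2) 0 = 5 × 0, remainder 0 ✓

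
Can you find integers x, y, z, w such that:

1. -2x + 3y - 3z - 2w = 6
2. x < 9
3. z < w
Yes

Take x = -4, y = 0, z = 0, w = 1. Substituting into each constraint:
  (1) -2(-4) + 3(0) - 3(0) - 2(1) = 6 ✓
  (2) -4 < 9 ✓
  (3) 0 < 1 ✓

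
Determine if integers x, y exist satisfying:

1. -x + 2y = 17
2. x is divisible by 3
Yes

Take x = -3, y = 7. Substituting into each constraint:
  (1) 3 + 2(7) = 17 ✓
  (2) -3 = 3 × -1, remainder 0 ✓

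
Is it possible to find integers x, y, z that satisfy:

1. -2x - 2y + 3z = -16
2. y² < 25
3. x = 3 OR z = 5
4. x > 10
No

A contradictory subset is {-2x - 2y + 3z = -16, x = 3 OR z = 5, x > 10}. No integer assignment can satisfy these jointly:

  - -2x - 2y + 3z = -16: is a linear equation tying the variables together
  - x = 3 OR z = 5: forces a choice: either x = 3 or z = 5
  - x > 10: bounds one variable relative to a constant

Split on the disjunction (x = 3 OR z = 5):
  • If x = 3: this contradicts the bound x ≥ 11.
  • If z = 5: with z = 5, every remaining term of the linear equation is divisible by 2, so the left side is ≡ 0 (mod 2); but the right side -31 ≡ 1 (mod 2). No integers can satisfy it.
Both branches are infeasible, so the system has no integer solution.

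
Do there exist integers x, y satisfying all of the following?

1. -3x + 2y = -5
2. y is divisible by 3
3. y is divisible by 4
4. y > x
No

A contradictory subset is {-3x + 2y = -5, y is divisible by 3}. No integer assignment can satisfy these jointly:

  - -3x + 2y = -5: is a linear equation tying the variables together
  - y is divisible by 3: restricts y to multiples of 3

Modular obstruction: writing y = 3y', every remaining term of the linear equation is divisible by 3, so the left side is ≡ 0 (mod 3); but the right side -5 ≡ 1 (mod 3). No integers can satisfy it.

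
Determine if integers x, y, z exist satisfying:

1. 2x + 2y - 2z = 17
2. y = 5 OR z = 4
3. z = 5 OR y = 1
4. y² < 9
No

Even the single constraint (2x + 2y - 2z = 17) is infeasible over the integers.

  - 2x + 2y - 2z = 17: every term on the left is divisible by 2, so the LHS ≡ 0 (mod 2), but the RHS 17 is not — no integer solution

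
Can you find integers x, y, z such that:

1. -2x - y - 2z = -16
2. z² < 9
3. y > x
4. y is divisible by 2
Yes

Take x = 3, y = 6, z = 2. Substituting into each constraint:
  (1) -2(3) + (-6) - 2(2) = -16 ✓
  (2) z² = (2)² = 4, and 4 < 9 ✓
  (3) 6 > 3 ✓
  (4) 6 = 2 × 3, remainder 0 ✓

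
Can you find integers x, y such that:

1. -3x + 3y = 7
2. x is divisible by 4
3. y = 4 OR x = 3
No

Even the single constraint (-3x + 3y = 7) is infeasible over the integers.

  - -3x + 3y = 7: every term on the left is divisible by 3, so the LHS ≡ 0 (mod 3), but the RHS 7 is not — no integer solution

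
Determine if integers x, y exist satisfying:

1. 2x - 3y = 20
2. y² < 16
Yes

Take x = 10, y = 0. Substituting into each constraint:
  (1) 2(10) - 3(0) = 20 ✓
  (2) y² = (0)² = 0, and 0 < 16 ✓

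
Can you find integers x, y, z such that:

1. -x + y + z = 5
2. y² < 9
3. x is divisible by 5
Yes

Take x = 0, y = 0, z = 5. Substituting into each constraint:
  (1) 0 + 0 + 5 = 5 ✓
  (2) y² = (0)² = 0, and 0 < 9 ✓
  (3) 0 = 5 × 0, remainder 0 ✓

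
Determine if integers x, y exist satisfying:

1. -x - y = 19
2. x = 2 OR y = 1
Yes

Take x = 2, y = -21. Substituting into each constraint:
  (1) (-2) + 21 = 19 ✓
  (2) x = 2, target 2 ✓ (first branch holds)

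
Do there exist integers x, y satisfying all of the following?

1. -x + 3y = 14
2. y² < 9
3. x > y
No

The full constraint system is jointly infeasible over the integers. Each constraint and what it forces:

  - -x + 3y = 14: is a linear equation tying the variables together
  - y² < 9: restricts y to |y| ≤ 2
  - x > y: bounds one variable relative to another variable

Propagating the comparison: x > y and y ≥ -2 give x ≥ -1. Range argument: with x ∈ [-1, ∞], y ∈ [-2, 2], the left side of the equation is at most 7, but the right side is 14 > 7. No integer solution exists.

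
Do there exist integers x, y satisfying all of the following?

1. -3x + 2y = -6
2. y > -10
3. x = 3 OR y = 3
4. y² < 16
Yes

Take x = 4, y = 3. Substituting into each constraint:
  (1) -3(4) + 2(3) = -6 ✓
  (2) 3 > -10 ✓
  (3) y = 3, target 3 ✓ (second branch holds)
  (4) y² = (3)² = 9, and 9 < 16 ✓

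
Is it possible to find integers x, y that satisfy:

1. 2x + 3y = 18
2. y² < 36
Yes

Take x = 9, y = 0. Substituting into each constraint:
  (1) 2(9) + 3(0) = 18 ✓
  (2) y² = (0)² = 0, and 0 < 36 ✓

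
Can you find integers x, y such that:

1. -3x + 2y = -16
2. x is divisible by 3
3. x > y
Yes

Take x = 0, y = -8. Substituting into each constraint:
  (1) -3(0) + 2(-8) = -16 ✓
  (2) 0 = 3 × 0, remainder 0 ✓
  (3) 0 > -8 ✓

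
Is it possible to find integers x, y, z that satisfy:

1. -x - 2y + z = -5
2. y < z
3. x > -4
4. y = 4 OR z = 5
Yes

Take x = 3, y = 4, z = 6. Substituting into each constraint:
  (1) (-3) - 2(4) + 6 = -5 ✓
  (2) 4 < 6 ✓
  (3) 3 > -4 ✓
  (4) y = 4, target 4 ✓ (first branch holds)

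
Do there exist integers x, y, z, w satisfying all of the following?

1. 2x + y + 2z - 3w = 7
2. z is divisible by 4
Yes

Take x = 0, y = 7, z = 0, w = 0. Substituting into each constraint:
  (1) 2(0) + 7 + 2(0) - 3(0) = 7 ✓
  (2) 0 = 4 × 0, remainder 0 ✓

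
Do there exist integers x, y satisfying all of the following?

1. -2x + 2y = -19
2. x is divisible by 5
No

Even the single constraint (-2x + 2y = -19) is infeasible over the integers.

  - -2x + 2y = -19: every term on the left is divisible by 2, so the LHS ≡ 0 (mod 2), but the RHS -19 is not — no integer solution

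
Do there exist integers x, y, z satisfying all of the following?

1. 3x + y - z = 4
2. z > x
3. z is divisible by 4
Yes

Take x = -1, y = 7, z = 0. Substituting into each constraint:
  (1) 3(-1) + 7 + 0 = 4 ✓
  (2) 0 > -1 ✓
  (3) 0 = 4 × 0, remainder 0 ✓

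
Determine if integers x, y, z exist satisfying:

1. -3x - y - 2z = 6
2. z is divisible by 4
Yes

Take x = 0, y = -6, z = 0. Substituting into each constraint:
  (1) -3(0) + 6 - 2(0) = 6 ✓
  (2) 0 = 4 × 0, remainder 0 ✓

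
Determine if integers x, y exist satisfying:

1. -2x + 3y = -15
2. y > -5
Yes

Take x = 3, y = -3. Substituting into each constraint:
  (1) -2(3) + 3(-3) = -15 ✓
  (2) -3 > -5 ✓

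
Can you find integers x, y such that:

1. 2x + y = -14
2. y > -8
Yes

Take x = -7, y = 0. Substituting into each constraint:
  (1) 2(-7) + 0 = -14 ✓
  (2) 0 > -8 ✓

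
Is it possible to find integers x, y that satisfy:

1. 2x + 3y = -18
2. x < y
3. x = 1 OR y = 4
Yes

Take x = -15, y = 4. Substituting into each constraint:
  (1) 2(-15) + 3(4) = -18 ✓
  (2) -15 < 4 ✓
  (3) y = 4, target 4 ✓ (second branch holds)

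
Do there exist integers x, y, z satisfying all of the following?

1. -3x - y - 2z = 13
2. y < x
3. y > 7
Yes

Take x = 9, y = 8, z = -24. Substituting into each constraint:
  (1) -3(9) + (-8) - 2(-24) = 13 ✓
  (2) 8 < 9 ✓
  (3) 8 > 7 ✓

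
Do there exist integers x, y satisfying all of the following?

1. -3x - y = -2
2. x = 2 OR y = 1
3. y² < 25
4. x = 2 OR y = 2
Yes

Take x = 2, y = -4. Substituting into each constraint:
  (1) -3(2) + 4 = -2 ✓
  (2) x = 2, target 2 ✓ (first branch holds)
  (3) y² = (-4)² = 16, and 16 < 25 ✓
  (4) x = 2, target 2 ✓ (first branch holds)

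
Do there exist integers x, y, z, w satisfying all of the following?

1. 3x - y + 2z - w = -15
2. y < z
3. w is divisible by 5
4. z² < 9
Yes

Take x = -6, y = 1, z = 2, w = 0. Substituting into each constraint:
  (1) 3(-6) + (-1) + 2(2) + 0 = -15 ✓
  (2) 1 < 2 ✓
  (3) 0 = 5 × 0, remainder 0 ✓
  (4) z² = (2)² = 4, and 4 < 9 ✓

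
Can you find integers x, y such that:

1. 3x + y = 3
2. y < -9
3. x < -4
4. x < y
No

A contradictory subset is {3x + y = 3, y < -9, x < y}. No integer assignment can satisfy these jointly:

  - 3x + y = 3: is a linear equation tying the variables together
  - y < -9: bounds one variable relative to a constant
  - x < y: bounds one variable relative to another variable

Propagating the comparison: x < y and y ≤ -10 give x ≤ -11. Range argument: with x ∈ [−∞, -11], y ∈ [−∞, -10], the left side of the equation is at most -43, but the right side is 3 > -43. No integer solution exists.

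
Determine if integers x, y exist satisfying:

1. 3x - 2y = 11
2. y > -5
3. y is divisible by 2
Yes

Take x = 5, y = 2. Substituting into each constraint:
  (1) 3(5) - 2(2) = 11 ✓
  (2) 2 > -5 ✓
  (3) 2 = 2 × 1, remainder 0 ✓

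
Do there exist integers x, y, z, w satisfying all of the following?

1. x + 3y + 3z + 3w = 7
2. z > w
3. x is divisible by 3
No

A contradictory subset is {x + 3y + 3z + 3w = 7, x is divisible by 3}. No integer assignment can satisfy these jointly:

  - x + 3y + 3z + 3w = 7: is a linear equation tying the variables together
  - x is divisible by 3: restricts x to multiples of 3

Modular obstruction: writing x = 3x', every remaining term of the linear equation is divisible by 3, so the left side is ≡ 0 (mod 3); but the right side 7 ≡ 1 (mod 3). No integers can satisfy it.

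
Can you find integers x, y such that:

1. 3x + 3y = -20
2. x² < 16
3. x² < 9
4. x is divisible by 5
No

Even the single constraint (3x + 3y = -20) is infeasible over the integers.

  - 3x + 3y = -20: every term on the left is divisible by 3, so the LHS ≡ 0 (mod 3), but the RHS -20 is not — no integer solution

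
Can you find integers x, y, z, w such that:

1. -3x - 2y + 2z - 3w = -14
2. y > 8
Yes

Take x = 0, y = 9, z = 2, w = 0. Substituting into each constraint:
  (1) -3(0) - 2(9) + 2(2) - 3(0) = -14 ✓
  (2) 9 > 8 ✓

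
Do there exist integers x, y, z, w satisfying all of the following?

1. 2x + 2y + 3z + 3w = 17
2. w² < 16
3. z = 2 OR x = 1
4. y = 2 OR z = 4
Yes

Take x = 1, y = 0, z = 4, w = 1. Substituting into each constraint:
  (1) 2(1) + 2(0) + 3(4) + 3(1) = 17 ✓
  (2) w² = (1)² = 1, and 1 < 16 ✓
  (3) x = 1, target 1 ✓ (second branch holds)
  (4) z = 4, target 4 ✓ (second branch holds)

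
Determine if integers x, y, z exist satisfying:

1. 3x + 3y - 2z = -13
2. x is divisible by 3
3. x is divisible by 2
Yes

Take x = 0, y = -3, z = 2. Substituting into each constraint:
  (1) 3(0) + 3(-3) - 2(2) = -13 ✓
  (2) 0 = 3 × 0, remainder 0 ✓
  (3) 0 = 2 × 0, remainder 0 ✓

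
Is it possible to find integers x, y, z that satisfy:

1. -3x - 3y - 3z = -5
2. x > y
No

Even the single constraint (-3x - 3y - 3z = -5) is infeasible over the integers.

  - -3x - 3y - 3z = -5: every term on the left is divisible by 3, so the LHS ≡ 0 (mod 3), but the RHS -5 is not — no integer solution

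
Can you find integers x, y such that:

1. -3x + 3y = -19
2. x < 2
No

Even the single constraint (-3x + 3y = -19) is infeasible over the integers.

  - -3x + 3y = -19: every term on the left is divisible by 3, so the LHS ≡ 0 (mod 3), but the RHS -19 is not — no integer solution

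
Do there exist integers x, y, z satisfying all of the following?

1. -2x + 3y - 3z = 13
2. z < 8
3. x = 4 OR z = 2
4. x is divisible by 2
Yes

Take x = -2, y = 5, z = 2. Substituting into each constraint:
  (1) -2(-2) + 3(5) - 3(2) = 13 ✓
  (2) 2 < 8 ✓
  (3) z = 2, target 2 ✓ (second branch holds)
  (4) -2 = 2 × -1, remainder 0 ✓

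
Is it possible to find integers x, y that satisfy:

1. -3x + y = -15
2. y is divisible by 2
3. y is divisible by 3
Yes

Take x = 5, y = 0. Substituting into each constraint:
  (1) -3(5) + 0 = -15 ✓
  (2) 0 = 2 × 0, remainder 0 ✓
  (3) 0 = 3 × 0, remainder 0 ✓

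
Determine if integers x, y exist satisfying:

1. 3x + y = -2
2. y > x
Yes

Take x = -1, y = 1. Substituting into each constraint:
  (1) 3(-1) + 1 = -2 ✓
  (2) 1 > -1 ✓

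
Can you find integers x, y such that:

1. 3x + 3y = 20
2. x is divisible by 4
No

Even the single constraint (3x + 3y = 20) is infeasible over the integers.

  - 3x + 3y = 20: every term on the left is divisible by 3, so the LHS ≡ 0 (mod 3), but the RHS 20 is not — no integer solution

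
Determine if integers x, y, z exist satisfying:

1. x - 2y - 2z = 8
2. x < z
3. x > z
No

A contradictory subset is {x < z, x > z}. No integer assignment can satisfy these jointly:

  - x < z: bounds one variable relative to another variable
  - x > z: bounds one variable relative to another variable

Direct contradiction: z > x and x > z cannot both hold.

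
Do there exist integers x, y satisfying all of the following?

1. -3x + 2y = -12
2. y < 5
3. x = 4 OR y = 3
Yes

Take x = 6, y = 3. Substituting into each constraint:
  (1) -3(6) + 2(3) = -12 ✓
  (2) 3 < 5 ✓
  (3) y = 3, target 3 ✓ (second branch holds)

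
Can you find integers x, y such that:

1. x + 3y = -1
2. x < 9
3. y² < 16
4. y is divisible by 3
Yes

Take x = -1, y = 0. Substituting into each constraint:
  (1) (-1) + 3(0) = -1 ✓
  (2) -1 < 9 ✓
  (3) y² = (0)² = 0, and 0 < 16 ✓
  (4) 0 = 3 × 0, remainder 0 ✓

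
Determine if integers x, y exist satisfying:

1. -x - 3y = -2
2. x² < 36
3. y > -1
Yes

Take x = 2, y = 0. Substituting into each constraint:
  (1) (-2) - 3(0) = -2 ✓
  (2) x² = (2)² = 4, and 4 < 36 ✓
  (3) 0 > -1 ✓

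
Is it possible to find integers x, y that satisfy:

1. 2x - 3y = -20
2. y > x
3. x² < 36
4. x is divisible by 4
Yes

Take x = -4, y = 4. Substituting into each constraint:
  (1) 2(-4) - 3(4) = -20 ✓
  (2) 4 > -4 ✓
  (3) x² = (-4)² = 16, and 16 < 36 ✓
  (4) -4 = 4 × -1, remainder 0 ✓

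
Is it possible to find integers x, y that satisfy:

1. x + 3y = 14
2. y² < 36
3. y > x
Yes

Take x = 2, y = 4. Substituting into each constraint:
  (1) 2 + 3(4) = 14 ✓
  (2) y² = (4)² = 16, and 16 < 36 ✓
  (3) 4 > 2 ✓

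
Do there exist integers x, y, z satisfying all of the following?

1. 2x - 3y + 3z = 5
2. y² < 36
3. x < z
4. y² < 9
Yes

Take x = 1, y = 1, z = 2. Substituting into each constraint:
  (1) 2(1) - 3(1) + 3(2) = 5 ✓
  (2) y² = (1)² = 1, and 1 < 36 ✓
  (3) 1 < 2 ✓
  (4) y² = (1)² = 1, and 1 < 9 ✓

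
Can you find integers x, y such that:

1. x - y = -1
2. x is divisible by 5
Yes

Take x = 0, y = 1. Substituting into each constraint:
  (1) 0 + (-1) = -1 ✓
  (2) 0 = 5 × 0, remainder 0 ✓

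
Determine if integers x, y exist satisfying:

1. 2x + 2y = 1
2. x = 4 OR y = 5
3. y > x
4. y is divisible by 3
No

Even the single constraint (2x + 2y = 1) is infeasible over the integers.

  - 2x + 2y = 1: every term on the left is divisible by 2, so the LHS ≡ 0 (mod 2), but the RHS 1 is not — no integer solution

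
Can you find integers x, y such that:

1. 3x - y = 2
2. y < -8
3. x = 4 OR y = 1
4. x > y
No

A contradictory subset is {3x - y = 2, y < -8, x = 4 OR y = 1}. No integer assignment can satisfy these jointly:

  - 3x - y = 2: is a linear equation tying the variables together
  - y < -8: bounds one variable relative to a constant
  - x = 4 OR y = 1: forces a choice: either x = 4 or y = 1

Split on the disjunction (x = 4 OR y = 1):
  • If x = 4: the equation forces y = 10, which contradicts the bound y ≤ -9.
  • If y = 1: this contradicts the bound y ≤ -9.
Both branches are infeasible, so the system has no integer solution.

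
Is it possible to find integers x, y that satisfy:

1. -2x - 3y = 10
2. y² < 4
Yes

Take x = -5, y = 0. Substituting into each constraint:
  (1) -2(-5) - 3(0) = 10 ✓
  (2) y² = (0)² = 0, and 0 < 4 ✓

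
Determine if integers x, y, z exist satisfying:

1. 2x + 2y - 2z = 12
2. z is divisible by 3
Yes

Take x = 6, y = 0, z = 0. Substituting into each constraint:
  (1) 2(6) + 2(0) - 2(0) = 12 ✓
  (2) 0 = 3 × 0, remainder 0 ✓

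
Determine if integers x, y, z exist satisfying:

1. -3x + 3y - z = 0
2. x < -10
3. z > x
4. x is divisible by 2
Yes

Take x = -12, y = -12, z = 0. Substituting into each constraint:
  (1) -3(-12) + 3(-12) + 0 = 0 ✓
  (2) -12 < -10 ✓
  (3) 0 > -12 ✓
  (4) -12 = 2 × -6, remainder 0 ✓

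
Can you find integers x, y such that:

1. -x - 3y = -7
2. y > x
Yes

Take x = 1, y = 2. Substituting into each constraint:
  (1) (-1) - 3(2) = -7 ✓
  (2) 2 > 1 ✓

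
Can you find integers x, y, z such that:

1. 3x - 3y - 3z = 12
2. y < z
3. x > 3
Yes

Take x = 5, y = 0, z = 1. Substituting into each constraint:
  (1) 3(5) - 3(0) - 3(1) = 12 ✓
  (2) 0 < 1 ✓
  (3) 5 > 3 ✓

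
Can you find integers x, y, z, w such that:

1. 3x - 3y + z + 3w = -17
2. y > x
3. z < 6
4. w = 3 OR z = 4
Yes

Take x = 0, y = 1, z = -23, w = 3. Substituting into each constraint:
  (1) 3(0) - 3(1) + (-23) + 3(3) = -17 ✓
  (2) 1 > 0 ✓
  (3) -23 < 6 ✓
  (4) w = 3, target 3 ✓ (first branch holds)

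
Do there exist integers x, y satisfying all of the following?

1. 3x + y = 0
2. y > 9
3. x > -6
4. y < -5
No

A contradictory subset is {y > 9, y < -5}. No integer assignment can satisfy these jointly:

  - y > 9: bounds one variable relative to a constant
  - y < -5: bounds one variable relative to a constant

Direct contradiction: the bounds on y require y ≥ 10 and y ≤ -6 simultaneously, which is empty.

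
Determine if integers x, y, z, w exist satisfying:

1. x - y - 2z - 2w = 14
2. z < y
Yes

Take x = 1, y = 1, z = 0, w = -7. Substituting into each constraint:
  (1) 1 + (-1) - 2(0) - 2(-7) = 14 ✓
  (2) 0 < 1 ✓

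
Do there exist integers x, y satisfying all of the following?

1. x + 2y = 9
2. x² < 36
Yes

Take x = 1, y = 4. Substituting into each constraint:
  (1) 1 + 2(4) = 9 ✓
  (2) x² = (1)² = 1, and 1 < 36 ✓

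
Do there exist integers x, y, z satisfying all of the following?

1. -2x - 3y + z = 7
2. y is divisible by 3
Yes

Take x = 0, y = 0, z = 7. Substituting into each constraint:
  (1) -2(0) - 3(0) + 7 = 7 ✓
  (2) 0 = 3 × 0, remainder 0 ✓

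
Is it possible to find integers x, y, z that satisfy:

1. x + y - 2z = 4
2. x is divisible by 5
Yes

Take x = 0, y = 0, z = -2. Substituting into each constraint:
  (1) 0 + 0 - 2(-2) = 4 ✓
  (2) 0 = 5 × 0, remainder 0 ✓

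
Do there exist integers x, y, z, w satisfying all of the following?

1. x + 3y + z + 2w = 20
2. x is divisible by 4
Yes

Take x = 0, y = 0, z = 0, w = 10. Substituting into each constraint:
  (1) 0 + 3(0) + 0 + 2(10) = 20 ✓
  (2) 0 = 4 × 0, remainder 0 ✓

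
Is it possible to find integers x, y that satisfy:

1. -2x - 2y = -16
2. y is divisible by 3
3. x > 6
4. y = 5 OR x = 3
No

A contradictory subset is {-2x - 2y = -16, x > 6, y = 5 OR x = 3}. No integer assignment can satisfy these jointly:

  - -2x - 2y = -16: is a linear equation tying the variables together
  - x > 6: bounds one variable relative to a constant
  - y = 5 OR x = 3: forces a choice: either y = 5 or x = 3

Split on the disjunction (y = 5 OR x = 3):
  • If y = 5: the equation forces x = 3, which contradicts the bound x ≥ 7.
  • If x = 3: this contradicts the bound x ≥ 7.
Both branches are infeasible, so the system has no integer solution.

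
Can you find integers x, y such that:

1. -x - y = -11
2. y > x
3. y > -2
Yes

Take x = 5, y = 6. Substituting into each constraint:
  (1) (-5) + (-6) = -11 ✓
  (2) 6 > 5 ✓
  (3) 6 > -2 ✓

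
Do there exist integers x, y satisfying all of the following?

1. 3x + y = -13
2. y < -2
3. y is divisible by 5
Yes

Take x = 4, y = -25. Substituting into each constraint:
  (1) 3(4) + (-25) = -13 ✓
  (2) -25 < -2 ✓
  (3) -25 = 5 × -5, remainder 0 ✓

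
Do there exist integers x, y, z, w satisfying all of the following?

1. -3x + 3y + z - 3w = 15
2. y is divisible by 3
Yes

Take x = 0, y = 0, z = 15, w = 0. Substituting into each constraint:
  (1) -3(0) + 3(0) + 15 - 3(0) = 15 ✓
  (2) 0 = 3 × 0, remainder 0 ✓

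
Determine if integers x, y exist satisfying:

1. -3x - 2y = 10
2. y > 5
Yes

Take x = -8, y = 7. Substituting into each constraint:
  (1) -3(-8) - 2(7) = 10 ✓
  (2) 7 > 5 ✓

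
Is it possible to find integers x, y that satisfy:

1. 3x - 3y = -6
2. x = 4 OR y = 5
Yes

Take x = 4, y = 6. Substituting into each constraint:
  (1) 3(4) - 3(6) = -6 ✓
  (2) x = 4, target 4 ✓ (first branch holds)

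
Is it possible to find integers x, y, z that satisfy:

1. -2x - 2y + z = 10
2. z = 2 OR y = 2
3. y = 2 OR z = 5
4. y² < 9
Yes

Take x = -7, y = 2, z = 0. Substituting into each constraint:
  (1) -2(-7) - 2(2) + 0 = 10 ✓
  (2) y = 2, target 2 ✓ (second branch holds)
  (3) y = 2, target 2 ✓ (first branch holds)
  (4) y² = (2)² = 4, and 4 < 9 ✓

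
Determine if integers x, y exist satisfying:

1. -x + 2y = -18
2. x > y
Yes

Take x = 18, y = 0. Substituting into each constraint:
  (1) (-18) + 2(0) = -18 ✓
  (2) 18 > 0 ✓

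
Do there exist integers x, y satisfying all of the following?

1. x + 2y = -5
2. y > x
Yes

Take x = -5, y = 0. Substituting into each constraint:
  (1) (-5) + 2(0) = -5 ✓
  (2) 0 > -5 ✓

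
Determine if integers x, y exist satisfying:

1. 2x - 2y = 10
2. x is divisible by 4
Yes

Take x = 0, y = -5. Substituting into each constraint:
  (1) 2(0) - 2(-5) = 10 ✓
  (2) 0 = 4 × 0, remainder 0 ✓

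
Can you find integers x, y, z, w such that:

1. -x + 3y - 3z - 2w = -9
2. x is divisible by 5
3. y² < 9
Yes

Take x = 0, y = -1, z = 0, w = 3. Substituting into each constraint:
  (1) 0 + 3(-1) - 3(0) - 2(3) = -9 ✓
  (2) 0 = 5 × 0, remainder 0 ✓
  (3) y² = (-1)² = 1, and 1 < 9 ✓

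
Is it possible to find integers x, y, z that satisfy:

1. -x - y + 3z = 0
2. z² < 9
Yes

Take x = 0, y = 0, z = 0. Substituting into each constraint:
  (1) 0 + 0 + 3(0) = 0 ✓
  (2) z² = (0)² = 0, and 0 < 9 ✓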